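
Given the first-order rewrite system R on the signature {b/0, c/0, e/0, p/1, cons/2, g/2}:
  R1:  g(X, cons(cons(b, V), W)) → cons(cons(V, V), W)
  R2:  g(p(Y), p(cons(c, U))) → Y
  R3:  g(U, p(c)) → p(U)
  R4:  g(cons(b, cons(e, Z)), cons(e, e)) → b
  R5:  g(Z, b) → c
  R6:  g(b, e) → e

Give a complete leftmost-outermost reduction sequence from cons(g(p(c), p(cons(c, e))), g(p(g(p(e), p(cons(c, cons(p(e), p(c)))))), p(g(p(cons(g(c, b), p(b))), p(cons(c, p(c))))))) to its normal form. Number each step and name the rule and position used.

cons(c, e)

1. cons(g(p(c), p(cons(c, e))), g(p(g(p(e), p(cons(c, cons(p(e), p(c)))))), p(g(p(cons(g(c, b), p(b))), p(cons(c, p(c)))))))  →  cons(c, g(p(g(p(e), p(cons(c, cons(p(e), p(c)))))), p(g(p(cons(g(c, b), p(b))), p(cons(c, p(c)))))))   [R2 at 1]
2. cons(c, g(p(g(p(e), p(cons(c, cons(p(e), p(c)))))), p(g(p(cons(g(c, b), p(b))), p(cons(c, p(c)))))))  →  cons(c, g(p(e), p(g(p(cons(g(c, b), p(b))), p(cons(c, p(c)))))))   [R2 at 2.1.1]
3. cons(c, g(p(e), p(g(p(cons(g(c, b), p(b))), p(cons(c, p(c)))))))  →  cons(c, g(p(e), p(cons(g(c, b), p(b)))))   [R2 at 2.2.1]
4. cons(c, g(p(e), p(cons(g(c, b), p(b)))))  →  cons(c, g(p(e), p(cons(c, p(b)))))   [R5 at 2.2.1.1]
5. cons(c, g(p(e), p(cons(c, p(b)))))  →  cons(c, e)   [R2 at 2]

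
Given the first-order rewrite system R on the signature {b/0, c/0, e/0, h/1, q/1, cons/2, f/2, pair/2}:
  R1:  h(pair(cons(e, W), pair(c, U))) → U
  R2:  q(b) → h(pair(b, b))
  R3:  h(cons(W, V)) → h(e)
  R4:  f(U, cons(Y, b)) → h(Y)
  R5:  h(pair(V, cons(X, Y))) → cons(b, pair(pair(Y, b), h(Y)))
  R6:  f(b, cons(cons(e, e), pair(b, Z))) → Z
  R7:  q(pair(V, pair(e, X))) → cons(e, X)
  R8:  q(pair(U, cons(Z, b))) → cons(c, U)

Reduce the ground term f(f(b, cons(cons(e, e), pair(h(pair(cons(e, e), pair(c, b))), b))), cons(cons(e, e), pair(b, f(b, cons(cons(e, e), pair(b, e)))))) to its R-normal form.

1. f(f(b, cons(cons(e, e), pair(h(pair(cons(e, e), pair(c, b))), b))), cons(cons(e, e), pair(b, f(b, cons(cons(e, e), pair(b, e))))))  →  f(f(b, cons(cons(e, e), pair(b, b))), cons(cons(e, e), pair(b, f(b, cons(cons(e, e), pair(b, e))))))   [R1 at 1.2.2.1]
2. f(f(b, cons(cons(e, e), pair(b, b))), cons(cons(e, e), pair(b, f(b, cons(cons(e, e), pair(b, e))))))  →  f(b, cons(cons(e, e), pair(b, f(b, cons(cons(e, e), pair(b, e))))))   [R6 at 1]
3. f(b, cons(cons(e, e), pair(b, f(b, cons(cons(e, e), pair(b, e))))))  →  f(b, cons(cons(e, e), pair(b, e)))   [R6 at ε]
4. f(b, cons(cons(e, e), pair(b, e)))  →  e   [R6 at ε]

e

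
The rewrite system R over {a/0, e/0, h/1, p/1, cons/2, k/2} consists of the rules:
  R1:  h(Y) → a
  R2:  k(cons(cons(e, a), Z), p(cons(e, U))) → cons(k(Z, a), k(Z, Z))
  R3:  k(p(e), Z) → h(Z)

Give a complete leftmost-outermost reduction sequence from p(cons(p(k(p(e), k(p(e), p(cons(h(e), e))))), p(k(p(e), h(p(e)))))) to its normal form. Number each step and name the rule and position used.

p(cons(p(a), p(a)))

1. p(cons(p(k(p(e), k(p(e), p(cons(h(e), e))))), p(k(p(e), h(p(e))))))  →  p(cons(p(h(k(p(e), p(cons(h(e), e))))), p(k(p(e), h(p(e))))))   [R3 at 1.1.1]
2. p(cons(p(h(k(p(e), p(cons(h(e), e))))), p(k(p(e), h(p(e))))))  →  p(cons(p(a), p(k(p(e), h(p(e))))))   [R1 at 1.1.1]
3. p(cons(p(a), p(k(p(e), h(p(e))))))  →  p(cons(p(a), p(h(h(p(e))))))   [R3 at 1.2.1]
4. p(cons(p(a), p(h(h(p(e))))))  →  p(cons(p(a), p(a)))   [R1 at 1.2.1]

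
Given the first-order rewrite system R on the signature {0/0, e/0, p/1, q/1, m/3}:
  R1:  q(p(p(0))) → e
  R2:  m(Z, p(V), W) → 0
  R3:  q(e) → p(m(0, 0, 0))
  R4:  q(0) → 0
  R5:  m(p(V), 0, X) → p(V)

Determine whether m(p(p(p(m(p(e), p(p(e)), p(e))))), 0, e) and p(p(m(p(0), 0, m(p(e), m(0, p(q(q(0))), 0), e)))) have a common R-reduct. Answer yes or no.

yes — NF(t₁) = p(p(p(0))), NF(t₂) = p(p(p(0)))

Reduce t₁ = m(p(p(p(m(p(e), p(p(e)), p(e))))), 0, e):
1. m(p(p(p(m(p(e), p(p(e)), p(e))))), 0, e)  →  p(p(p(m(p(e), p(p(e)), p(e)))))   [R5 at ε]
2. p(p(p(m(p(e), p(p(e)), p(e)))))  →  p(p(p(0)))   [R2 at 1.1.1]

Reduce t₂ = p(p(m(p(0), 0, m(p(e), m(0, p(q(q(0))), 0), e)))):
1. p(p(m(p(0), 0, m(p(e), m(0, p(q(q(0))), 0), e))))  →  p(p(p(0)))   [R5 at 1.1]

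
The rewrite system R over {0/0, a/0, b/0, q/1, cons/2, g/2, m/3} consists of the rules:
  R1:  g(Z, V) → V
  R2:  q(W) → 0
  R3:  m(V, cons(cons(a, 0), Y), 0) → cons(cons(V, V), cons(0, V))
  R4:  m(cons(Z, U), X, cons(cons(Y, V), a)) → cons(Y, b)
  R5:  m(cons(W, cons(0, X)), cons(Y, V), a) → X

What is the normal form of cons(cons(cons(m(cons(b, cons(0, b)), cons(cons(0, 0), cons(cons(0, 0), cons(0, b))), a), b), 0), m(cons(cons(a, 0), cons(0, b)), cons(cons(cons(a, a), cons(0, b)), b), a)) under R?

1. cons(cons(cons(m(cons(b, cons(0, b)), cons(cons(0, 0), cons(cons(0, 0), cons(0, b))), a), b), 0), m(cons(cons(a, 0), cons(0, b)), cons(cons(cons(a, a), cons(0, b)), b), a))  →  cons(cons(cons(b, b), 0), m(cons(cons(a, 0), cons(0, b)), cons(cons(cons(a, a), cons(0, b)), b), a))   [R5 at 1.1.1]
2. cons(cons(cons(b, b), 0), m(cons(cons(a, 0), cons(0, b)), cons(cons(cons(a, a), cons(0, b)), b), a))  →  cons(cons(cons(b, b), 0), b)   [R5 at 2]

cons(cons(cons(b, b), 0), b)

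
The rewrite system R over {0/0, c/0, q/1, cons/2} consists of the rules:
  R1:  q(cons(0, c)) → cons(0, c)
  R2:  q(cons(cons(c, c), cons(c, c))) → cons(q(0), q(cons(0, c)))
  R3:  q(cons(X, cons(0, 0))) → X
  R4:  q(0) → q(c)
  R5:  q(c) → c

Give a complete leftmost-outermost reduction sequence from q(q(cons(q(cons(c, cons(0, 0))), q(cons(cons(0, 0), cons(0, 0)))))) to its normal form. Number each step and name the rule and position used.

c

1. q(q(cons(q(cons(c, cons(0, 0))), q(cons(cons(0, 0), cons(0, 0))))))  →  q(q(cons(c, q(cons(cons(0, 0), cons(0, 0))))))   [R3 at 1.1.1]
2. q(q(cons(c, q(cons(cons(0, 0), cons(0, 0))))))  →  q(q(cons(c, cons(0, 0))))   [R3 at 1.1.2]
3. q(q(cons(c, cons(0, 0))))  →  q(c)   [R3 at 1]
4. q(c)  →  c   [R5 at ε]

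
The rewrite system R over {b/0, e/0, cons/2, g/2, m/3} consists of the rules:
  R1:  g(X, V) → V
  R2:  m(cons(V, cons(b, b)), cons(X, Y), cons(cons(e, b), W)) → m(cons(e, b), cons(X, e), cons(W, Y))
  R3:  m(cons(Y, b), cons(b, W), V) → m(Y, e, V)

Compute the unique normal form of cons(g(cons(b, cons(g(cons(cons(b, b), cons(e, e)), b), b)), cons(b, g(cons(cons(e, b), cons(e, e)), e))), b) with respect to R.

cons(cons(b, e), b)

1. cons(g(cons(b, cons(g(cons(cons(b, b), cons(e, e)), b), b)), cons(b, g(cons(cons(e, b), cons(e, e)), e))), b)  →  cons(cons(b, g(cons(cons(e, b), cons(e, e)), e)), b)   [R1 at 1]
2. cons(cons(b, g(cons(cons(e, b), cons(e, e)), e)), b)  →  cons(cons(b, e), b)   [R1 at 1.2]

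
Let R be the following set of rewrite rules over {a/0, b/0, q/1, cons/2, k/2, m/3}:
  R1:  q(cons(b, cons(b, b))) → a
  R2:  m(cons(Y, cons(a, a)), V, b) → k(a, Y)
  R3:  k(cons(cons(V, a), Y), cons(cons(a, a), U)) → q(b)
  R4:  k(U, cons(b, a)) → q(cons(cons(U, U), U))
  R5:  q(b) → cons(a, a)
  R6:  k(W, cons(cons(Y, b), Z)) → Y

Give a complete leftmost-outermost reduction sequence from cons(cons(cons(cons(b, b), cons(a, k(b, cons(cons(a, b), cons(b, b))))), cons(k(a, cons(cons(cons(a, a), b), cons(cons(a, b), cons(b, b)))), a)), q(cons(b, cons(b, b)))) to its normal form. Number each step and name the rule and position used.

cons(cons(cons(cons(b, b), cons(a, a)), cons(cons(a, a), a)), a)

1. cons(cons(cons(cons(b, b), cons(a, k(b, cons(cons(a, b), cons(b, b))))), cons(k(a, cons(cons(cons(a, a), b), cons(cons(a, b), cons(b, b)))), a)), q(cons(b, cons(b, b))))  →  cons(cons(cons(cons(b, b), cons(a, a)), cons(k(a, cons(cons(cons(a, a), b), cons(cons(a, b), cons(b, b)))), a)), q(cons(b, cons(b, b))))   [R6 at 1.1.2.2]
2. cons(cons(cons(cons(b, b), cons(a, a)), cons(k(a, cons(cons(cons(a, a), b), cons(cons(a, b), cons(b, b)))), a)), q(cons(b, cons(b, b))))  →  cons(cons(cons(cons(b, b), cons(a, a)), cons(cons(a, a), a)), q(cons(b, cons(b, b))))   [R6 at 1.2.1]
3. cons(cons(cons(cons(b, b), cons(a, a)), cons(cons(a, a), a)), q(cons(b, cons(b, b))))  →  cons(cons(cons(cons(b, b), cons(a, a)), cons(cons(a, a), a)), a)   [R1 at 2]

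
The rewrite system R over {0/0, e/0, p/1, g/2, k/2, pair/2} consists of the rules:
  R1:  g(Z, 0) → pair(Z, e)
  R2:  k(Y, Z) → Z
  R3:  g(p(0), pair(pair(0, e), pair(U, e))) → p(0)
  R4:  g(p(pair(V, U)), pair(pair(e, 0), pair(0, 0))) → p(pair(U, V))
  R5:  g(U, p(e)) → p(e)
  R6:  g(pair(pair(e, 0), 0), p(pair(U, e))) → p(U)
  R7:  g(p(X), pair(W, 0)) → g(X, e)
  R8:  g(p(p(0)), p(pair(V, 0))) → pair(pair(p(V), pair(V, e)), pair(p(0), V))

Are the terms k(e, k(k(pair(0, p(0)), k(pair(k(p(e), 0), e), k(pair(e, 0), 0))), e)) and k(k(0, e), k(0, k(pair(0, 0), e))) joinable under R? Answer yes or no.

Reduce t₁ = k(e, k(k(pair(0, p(0)), k(pair(k(p(e), 0), e), k(pair(e, 0), 0))), e)):
1. k(e, k(k(pair(0, p(0)), k(pair(k(p(e), 0), e), k(pair(e, 0), 0))), e))  →  k(k(pair(0, p(0)), k(pair(k(p(e), 0), e), k(pair(e, 0), 0))), e)   [R2 at ε]
2. k(k(pair(0, p(0)), k(pair(k(p(e), 0), e), k(pair(e, 0), 0))), e)  →  e   [R2 at ε]

Reduce t₂ = k(k(0, e), k(0, k(pair(0, 0), e))):
1. k(k(0, e), k(0, k(pair(0, 0), e)))  →  k(0, k(pair(0, 0), e))   [R2 at ε]
2. k(0, k(pair(0, 0), e))  →  k(pair(0, 0), e)   [R2 at ε]
3. k(pair(0, 0), e)  →  e   [R2 at ε]

yes — NF(t₁) = e, NF(t₂) = e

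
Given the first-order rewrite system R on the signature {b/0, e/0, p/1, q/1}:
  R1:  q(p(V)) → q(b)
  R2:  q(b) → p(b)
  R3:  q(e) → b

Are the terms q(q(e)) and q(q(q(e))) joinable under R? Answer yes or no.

Reduce t₁ = q(q(e)):
1. q(q(e))  →  q(b)   [R3 at 1]
2. q(b)  →  p(b)   [R2 at ε]

Reduce t₂ = q(q(q(e))):
1. q(q(q(e)))  →  q(q(b))   [R3 at 1.1]
2. q(q(b))  →  q(p(b))   [R2 at 1]
3. q(p(b))  →  q(b)   [R1 at ε]
4. q(b)  →  p(b)   [R2 at ε]

yes — NF(t₁) = p(b), NF(t₂) = p(b)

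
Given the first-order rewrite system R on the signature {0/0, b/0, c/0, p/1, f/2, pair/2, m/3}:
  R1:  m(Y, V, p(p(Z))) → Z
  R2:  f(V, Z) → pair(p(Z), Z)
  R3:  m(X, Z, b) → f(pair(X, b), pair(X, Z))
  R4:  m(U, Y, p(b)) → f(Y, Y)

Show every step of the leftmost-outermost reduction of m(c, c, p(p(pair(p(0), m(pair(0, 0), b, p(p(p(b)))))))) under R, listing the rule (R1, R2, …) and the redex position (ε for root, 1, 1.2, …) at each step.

1. m(c, c, p(p(pair(p(0), m(pair(0, 0), b, p(p(p(b))))))))  →  pair(p(0), m(pair(0, 0), b, p(p(p(b)))))   [R1 at ε]
2. pair(p(0), m(pair(0, 0), b, p(p(p(b)))))  →  pair(p(0), p(b))   [R1 at 2]

pair(p(0), p(b))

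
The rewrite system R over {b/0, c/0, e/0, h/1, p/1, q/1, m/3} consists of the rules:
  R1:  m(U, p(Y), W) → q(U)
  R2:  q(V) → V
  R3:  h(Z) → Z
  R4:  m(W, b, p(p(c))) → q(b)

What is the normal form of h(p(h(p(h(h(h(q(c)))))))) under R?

1. h(p(h(p(h(h(h(q(c))))))))  →  p(h(p(h(h(h(q(c)))))))   [R3 at ε]
2. p(h(p(h(h(h(q(c)))))))  →  p(p(h(h(h(q(c))))))   [R3 at 1]
3. p(p(h(h(h(q(c))))))  →  p(p(h(h(q(c)))))   [R3 at 1.1]
4. p(p(h(h(q(c)))))  →  p(p(h(q(c))))   [R3 at 1.1]
5. p(p(h(q(c))))  →  p(p(q(c)))   [R3 at 1.1]
6. p(p(q(c)))  →  p(p(c))   [R2 at 1.1]

p(p(c))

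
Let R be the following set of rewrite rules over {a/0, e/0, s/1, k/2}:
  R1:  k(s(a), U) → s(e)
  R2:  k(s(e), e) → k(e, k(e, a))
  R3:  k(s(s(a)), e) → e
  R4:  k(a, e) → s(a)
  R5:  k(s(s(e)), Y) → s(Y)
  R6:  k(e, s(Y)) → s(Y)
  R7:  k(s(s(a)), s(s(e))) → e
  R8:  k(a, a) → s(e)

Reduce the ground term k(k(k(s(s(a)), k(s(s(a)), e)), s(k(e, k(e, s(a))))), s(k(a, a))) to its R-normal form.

e

1. k(k(k(s(s(a)), k(s(s(a)), e)), s(k(e, k(e, s(a))))), s(k(a, a)))  →  k(k(k(s(s(a)), e), s(k(e, k(e, s(a))))), s(k(a, a)))   [R3 at 1.1.2]
2. k(k(k(s(s(a)), e), s(k(e, k(e, s(a))))), s(k(a, a)))  →  k(k(e, s(k(e, k(e, s(a))))), s(k(a, a)))   [R3 at 1.1]
3. k(k(e, s(k(e, k(e, s(a))))), s(k(a, a)))  →  k(s(k(e, k(e, s(a)))), s(k(a, a)))   [R6 at 1]
4. k(s(k(e, k(e, s(a)))), s(k(a, a)))  →  k(s(k(e, s(a))), s(k(a, a)))   [R6 at 1.1.2]
5. k(s(k(e, s(a))), s(k(a, a)))  →  k(s(s(a)), s(k(a, a)))   [R6 at 1.1]
6. k(s(s(a)), s(k(a, a)))  →  k(s(s(a)), s(s(e)))   [R8 at 2.1]
7. k(s(s(a)), s(s(e)))  →  e   [R7 at ε]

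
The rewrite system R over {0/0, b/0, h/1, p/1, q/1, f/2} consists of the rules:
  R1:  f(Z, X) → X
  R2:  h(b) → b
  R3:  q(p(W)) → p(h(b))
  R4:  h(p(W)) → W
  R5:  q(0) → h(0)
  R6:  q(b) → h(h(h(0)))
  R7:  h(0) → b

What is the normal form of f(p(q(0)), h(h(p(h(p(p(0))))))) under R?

1. f(p(q(0)), h(h(p(h(p(p(0)))))))  →  h(h(p(h(p(p(0))))))   [R1 at ε]
2. h(h(p(h(p(p(0))))))  →  h(h(p(p(0))))   [R4 at 1]
3. h(h(p(p(0))))  →  h(p(0))   [R4 at 1]
4. h(p(0))  →  0   [R4 at ε]

0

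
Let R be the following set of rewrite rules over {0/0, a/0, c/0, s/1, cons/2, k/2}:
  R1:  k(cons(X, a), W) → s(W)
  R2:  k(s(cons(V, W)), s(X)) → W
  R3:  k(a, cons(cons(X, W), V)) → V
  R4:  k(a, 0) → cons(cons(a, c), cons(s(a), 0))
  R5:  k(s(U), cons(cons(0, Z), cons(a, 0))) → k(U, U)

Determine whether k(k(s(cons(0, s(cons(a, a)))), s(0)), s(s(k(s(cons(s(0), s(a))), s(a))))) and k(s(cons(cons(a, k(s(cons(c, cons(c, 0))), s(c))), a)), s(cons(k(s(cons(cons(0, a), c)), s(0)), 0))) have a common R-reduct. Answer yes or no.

Reduce t₁ = k(k(s(cons(0, s(cons(a, a)))), s(0)), s(s(k(s(cons(s(0), s(a))), s(a))))):
1. k(k(s(cons(0, s(cons(a, a)))), s(0)), s(s(k(s(cons(s(0), s(a))), s(a)))))  →  k(s(cons(a, a)), s(s(k(s(cons(s(0), s(a))), s(a)))))   [R2 at 1]
2. k(s(cons(a, a)), s(s(k(s(cons(s(0), s(a))), s(a)))))  →  a   [R2 at ε]

Reduce t₂ = k(s(cons(cons(a, k(s(cons(c, cons(c, 0))), s(c))), a)), s(cons(k(s(cons(cons(0, a), c)), s(0)), 0))):
1. k(s(cons(cons(a, k(s(cons(c, cons(c, 0))), s(c))), a)), s(cons(k(s(cons(cons(0, a), c)), s(0)), 0)))  →  a   [R2 at ε]

yes — NF(t₁) = a, NF(t₂) = a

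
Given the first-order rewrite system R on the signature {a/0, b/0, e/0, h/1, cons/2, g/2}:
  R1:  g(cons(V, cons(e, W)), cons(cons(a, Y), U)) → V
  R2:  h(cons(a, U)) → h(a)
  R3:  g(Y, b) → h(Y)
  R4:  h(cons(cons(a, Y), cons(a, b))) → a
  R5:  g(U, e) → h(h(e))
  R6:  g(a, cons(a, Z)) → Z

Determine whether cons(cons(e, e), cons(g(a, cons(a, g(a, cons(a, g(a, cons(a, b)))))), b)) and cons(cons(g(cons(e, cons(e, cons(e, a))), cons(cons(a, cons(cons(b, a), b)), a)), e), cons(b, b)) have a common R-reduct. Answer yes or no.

yes — NF(t₁) = cons(cons(e, e), cons(b, b)), NF(t₂) = cons(cons(e, e), cons(b, b))

Reduce t₁ = cons(cons(e, e), cons(g(a, cons(a, g(a, cons(a, g(a, cons(a, b)))))), b)):
1. cons(cons(e, e), cons(g(a, cons(a, g(a, cons(a, g(a, cons(a, b)))))), b))  →  cons(cons(e, e), cons(g(a, cons(a, g(a, cons(a, b)))), b))   [R6 at 2.1]
2. cons(cons(e, e), cons(g(a, cons(a, g(a, cons(a, b)))), b))  →  cons(cons(e, e), cons(g(a, cons(a, b)), b))   [R6 at 2.1]
3. cons(cons(e, e), cons(g(a, cons(a, b)), b))  →  cons(cons(e, e), cons(b, b))   [R6 at 2.1]

Reduce t₂ = cons(cons(g(cons(e, cons(e, cons(e, a))), cons(cons(a, cons(cons(b, a), b)), a)), e), cons(b, b)):
1. cons(cons(g(cons(e, cons(e, cons(e, a))), cons(cons(a, cons(cons(b, a), b)), a)), e), cons(b, b))  →  cons(cons(e, e), cons(b, b))   [R1 at 1.1]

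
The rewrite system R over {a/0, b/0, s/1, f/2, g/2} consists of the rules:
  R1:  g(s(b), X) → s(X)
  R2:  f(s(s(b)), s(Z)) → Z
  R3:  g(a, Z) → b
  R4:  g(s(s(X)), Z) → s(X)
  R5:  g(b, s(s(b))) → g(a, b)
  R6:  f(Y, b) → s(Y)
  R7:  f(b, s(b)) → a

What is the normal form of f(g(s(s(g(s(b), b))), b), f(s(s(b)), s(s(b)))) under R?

1. f(g(s(s(g(s(b), b))), b), f(s(s(b)), s(s(b))))  →  f(s(g(s(b), b)), f(s(s(b)), s(s(b))))   [R4 at 1]
2. f(s(g(s(b), b)), f(s(s(b)), s(s(b))))  →  f(s(s(b)), f(s(s(b)), s(s(b))))   [R1 at 1.1]
3. f(s(s(b)), f(s(s(b)), s(s(b))))  →  f(s(s(b)), s(b))   [R2 at 2]
4. f(s(s(b)), s(b))  →  b   [R2 at ε]

b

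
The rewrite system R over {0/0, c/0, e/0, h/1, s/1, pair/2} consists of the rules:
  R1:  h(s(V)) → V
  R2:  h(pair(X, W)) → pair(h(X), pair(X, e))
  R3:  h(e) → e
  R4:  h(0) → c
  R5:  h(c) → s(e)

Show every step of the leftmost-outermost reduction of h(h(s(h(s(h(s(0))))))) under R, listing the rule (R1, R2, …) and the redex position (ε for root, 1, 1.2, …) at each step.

c

1. h(h(s(h(s(h(s(0)))))))  →  h(h(s(h(s(0)))))   [R1 at 1]
2. h(h(s(h(s(0)))))  →  h(h(s(0)))   [R1 at 1]
3. h(h(s(0)))  →  h(0)   [R1 at 1]
4. h(0)  →  c   [R4 at ε]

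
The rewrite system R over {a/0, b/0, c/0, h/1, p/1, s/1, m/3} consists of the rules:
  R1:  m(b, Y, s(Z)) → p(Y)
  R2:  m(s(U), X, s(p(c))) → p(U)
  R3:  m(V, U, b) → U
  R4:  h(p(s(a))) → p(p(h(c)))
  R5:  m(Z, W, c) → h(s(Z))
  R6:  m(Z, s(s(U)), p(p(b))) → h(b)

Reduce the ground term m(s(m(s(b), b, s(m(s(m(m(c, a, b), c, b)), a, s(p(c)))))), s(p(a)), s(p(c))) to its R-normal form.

p(p(b))

1. m(s(m(s(b), b, s(m(s(m(m(c, a, b), c, b)), a, s(p(c)))))), s(p(a)), s(p(c)))  →  p(m(s(b), b, s(m(s(m(m(c, a, b), c, b)), a, s(p(c))))))   [R2 at ε]
2. p(m(s(b), b, s(m(s(m(m(c, a, b), c, b)), a, s(p(c))))))  →  p(m(s(b), b, s(p(m(m(c, a, b), c, b)))))   [R2 at 1.3.1]
3. p(m(s(b), b, s(p(m(m(c, a, b), c, b)))))  →  p(m(s(b), b, s(p(c))))   [R3 at 1.3.1.1]
4. p(m(s(b), b, s(p(c))))  →  p(p(b))   [R2 at 1]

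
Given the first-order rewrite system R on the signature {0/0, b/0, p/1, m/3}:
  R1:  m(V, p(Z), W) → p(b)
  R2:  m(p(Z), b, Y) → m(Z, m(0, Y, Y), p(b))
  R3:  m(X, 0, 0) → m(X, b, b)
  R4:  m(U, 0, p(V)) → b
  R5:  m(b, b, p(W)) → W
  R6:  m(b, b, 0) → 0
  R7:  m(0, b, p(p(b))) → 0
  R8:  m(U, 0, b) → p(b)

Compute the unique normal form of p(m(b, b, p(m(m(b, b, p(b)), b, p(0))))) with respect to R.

p(0)

1. p(m(b, b, p(m(m(b, b, p(b)), b, p(0)))))  →  p(m(m(b, b, p(b)), b, p(0)))   [R5 at 1]
2. p(m(m(b, b, p(b)), b, p(0)))  →  p(m(b, b, p(0)))   [R5 at 1.1]
3. p(m(b, b, p(0)))  →  p(0)   [R5 at 1]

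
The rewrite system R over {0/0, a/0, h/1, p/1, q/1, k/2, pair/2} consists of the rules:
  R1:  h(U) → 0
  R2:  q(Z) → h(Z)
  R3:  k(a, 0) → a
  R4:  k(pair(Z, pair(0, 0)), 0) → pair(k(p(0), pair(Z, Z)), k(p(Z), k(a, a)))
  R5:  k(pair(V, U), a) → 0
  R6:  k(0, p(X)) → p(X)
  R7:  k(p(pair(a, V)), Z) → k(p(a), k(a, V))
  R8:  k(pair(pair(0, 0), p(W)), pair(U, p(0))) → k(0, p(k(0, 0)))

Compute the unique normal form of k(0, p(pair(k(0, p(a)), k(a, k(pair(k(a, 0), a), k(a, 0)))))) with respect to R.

1. k(0, p(pair(k(0, p(a)), k(a, k(pair(k(a, 0), a), k(a, 0))))))  →  p(pair(k(0, p(a)), k(a, k(pair(k(a, 0), a), k(a, 0)))))   [R6 at ε]
2. p(pair(k(0, p(a)), k(a, k(pair(k(a, 0), a), k(a, 0)))))  →  p(pair(p(a), k(a, k(pair(k(a, 0), a), k(a, 0)))))   [R6 at 1.1]
3. p(pair(p(a), k(a, k(pair(k(a, 0), a), k(a, 0)))))  →  p(pair(p(a), k(a, k(pair(a, a), k(a, 0)))))   [R3 at 1.2.2.1.1]
4. p(pair(p(a), k(a, k(pair(a, a), k(a, 0)))))  →  p(pair(p(a), k(a, k(pair(a, a), a))))   [R3 at 1.2.2.2]
5. p(pair(p(a), k(a, k(pair(a, a), a))))  →  p(pair(p(a), k(a, 0)))   [R5 at 1.2.2]
6. p(pair(p(a), k(a, 0)))  →  p(pair(p(a), a))   [R3 at 1.2]

p(pair(p(a), a))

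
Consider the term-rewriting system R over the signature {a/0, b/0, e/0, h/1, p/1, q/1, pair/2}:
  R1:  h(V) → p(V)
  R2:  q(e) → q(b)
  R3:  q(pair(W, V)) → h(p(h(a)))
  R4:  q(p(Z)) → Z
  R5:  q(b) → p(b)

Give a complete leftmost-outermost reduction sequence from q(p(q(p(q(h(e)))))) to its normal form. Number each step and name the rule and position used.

e

1. q(p(q(p(q(h(e))))))  →  q(p(q(h(e))))   [R4 at ε]
2. q(p(q(h(e))))  →  q(h(e))   [R4 at ε]
3. q(h(e))  →  q(p(e))   [R1 at 1]
4. q(p(e))  →  e   [R4 at ε]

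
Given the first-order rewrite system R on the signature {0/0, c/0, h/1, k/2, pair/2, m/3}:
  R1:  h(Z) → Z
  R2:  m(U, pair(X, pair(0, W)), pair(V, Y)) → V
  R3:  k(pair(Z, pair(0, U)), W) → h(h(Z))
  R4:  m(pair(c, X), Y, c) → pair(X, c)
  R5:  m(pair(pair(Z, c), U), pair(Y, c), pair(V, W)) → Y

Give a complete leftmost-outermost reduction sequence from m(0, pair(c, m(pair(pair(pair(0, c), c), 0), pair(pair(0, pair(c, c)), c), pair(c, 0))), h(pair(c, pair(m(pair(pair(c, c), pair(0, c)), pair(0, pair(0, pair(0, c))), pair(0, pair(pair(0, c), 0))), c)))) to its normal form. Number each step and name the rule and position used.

c

1. m(0, pair(c, m(pair(pair(pair(0, c), c), 0), pair(pair(0, pair(c, c)), c), pair(c, 0))), h(pair(c, pair(m(pair(pair(c, c), pair(0, c)), pair(0, pair(0, pair(0, c))), pair(0, pair(pair(0, c), 0))), c))))  →  m(0, pair(c, pair(0, pair(c, c))), h(pair(c, pair(m(pair(pair(c, c), pair(0, c)), pair(0, pair(0, pair(0, c))), pair(0, pair(pair(0, c), 0))), c))))   [R5 at 2.2]
2. m(0, pair(c, pair(0, pair(c, c))), h(pair(c, pair(m(pair(pair(c, c), pair(0, c)), pair(0, pair(0, pair(0, c))), pair(0, pair(pair(0, c), 0))), c))))  →  m(0, pair(c, pair(0, pair(c, c))), pair(c, pair(m(pair(pair(c, c), pair(0, c)), pair(0, pair(0, pair(0, c))), pair(0, pair(pair(0, c), 0))), c)))   [R1 at 3]
3. m(0, pair(c, pair(0, pair(c, c))), pair(c, pair(m(pair(pair(c, c), pair(0, c)), pair(0, pair(0, pair(0, c))), pair(0, pair(pair(0, c), 0))), c)))  →  c   [R2 at ε]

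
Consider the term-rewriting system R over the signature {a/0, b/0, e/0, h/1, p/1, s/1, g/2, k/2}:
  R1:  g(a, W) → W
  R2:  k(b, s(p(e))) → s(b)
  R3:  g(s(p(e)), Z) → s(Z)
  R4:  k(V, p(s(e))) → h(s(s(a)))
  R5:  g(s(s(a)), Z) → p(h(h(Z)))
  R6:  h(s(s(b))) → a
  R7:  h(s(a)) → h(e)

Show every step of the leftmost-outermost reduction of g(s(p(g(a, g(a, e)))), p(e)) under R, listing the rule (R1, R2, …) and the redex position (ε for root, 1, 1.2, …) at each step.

s(p(e))

1. g(s(p(g(a, g(a, e)))), p(e))  →  g(s(p(g(a, e))), p(e))   [R1 at 1.1.1]
2. g(s(p(g(a, e))), p(e))  →  g(s(p(e)), p(e))   [R1 at 1.1.1]
3. g(s(p(e)), p(e))  →  s(p(e))   [R3 at ε]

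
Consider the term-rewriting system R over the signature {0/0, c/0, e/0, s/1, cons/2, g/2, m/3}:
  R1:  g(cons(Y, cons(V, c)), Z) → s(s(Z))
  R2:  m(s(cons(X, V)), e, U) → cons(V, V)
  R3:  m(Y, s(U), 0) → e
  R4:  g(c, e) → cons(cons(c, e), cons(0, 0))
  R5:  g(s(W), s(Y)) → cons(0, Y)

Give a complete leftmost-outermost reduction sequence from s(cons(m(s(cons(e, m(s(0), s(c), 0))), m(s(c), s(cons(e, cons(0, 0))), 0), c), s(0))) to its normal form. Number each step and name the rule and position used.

s(cons(cons(e, e), s(0)))

1. s(cons(m(s(cons(e, m(s(0), s(c), 0))), m(s(c), s(cons(e, cons(0, 0))), 0), c), s(0)))  →  s(cons(m(s(cons(e, e)), m(s(c), s(cons(e, cons(0, 0))), 0), c), s(0)))   [R3 at 1.1.1.1.2]
2. s(cons(m(s(cons(e, e)), m(s(c), s(cons(e, cons(0, 0))), 0), c), s(0)))  →  s(cons(m(s(cons(e, e)), e, c), s(0)))   [R3 at 1.1.2]
3. s(cons(m(s(cons(e, e)), e, c), s(0)))  →  s(cons(cons(e, e), s(0)))   [R2 at 1.1]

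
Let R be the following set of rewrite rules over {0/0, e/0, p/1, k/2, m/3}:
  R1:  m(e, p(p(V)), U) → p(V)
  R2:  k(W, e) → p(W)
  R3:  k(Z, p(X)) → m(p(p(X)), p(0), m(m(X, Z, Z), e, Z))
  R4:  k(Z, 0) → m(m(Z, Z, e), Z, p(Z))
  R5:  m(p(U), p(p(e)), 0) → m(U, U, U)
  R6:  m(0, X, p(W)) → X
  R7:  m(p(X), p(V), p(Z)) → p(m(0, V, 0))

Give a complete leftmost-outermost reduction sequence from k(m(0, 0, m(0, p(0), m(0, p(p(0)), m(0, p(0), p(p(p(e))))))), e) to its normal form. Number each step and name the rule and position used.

p(0)

1. k(m(0, 0, m(0, p(0), m(0, p(p(0)), m(0, p(0), p(p(p(e))))))), e)  →  p(m(0, 0, m(0, p(0), m(0, p(p(0)), m(0, p(0), p(p(p(e))))))))   [R2 at ε]
2. p(m(0, 0, m(0, p(0), m(0, p(p(0)), m(0, p(0), p(p(p(e))))))))  →  p(m(0, 0, m(0, p(0), m(0, p(p(0)), p(0)))))   [R6 at 1.3.3.3]
3. p(m(0, 0, m(0, p(0), m(0, p(p(0)), p(0)))))  →  p(m(0, 0, m(0, p(0), p(p(0)))))   [R6 at 1.3.3]
4. p(m(0, 0, m(0, p(0), p(p(0)))))  →  p(m(0, 0, p(0)))   [R6 at 1.3]
5. p(m(0, 0, p(0)))  →  p(0)   [R6 at 1]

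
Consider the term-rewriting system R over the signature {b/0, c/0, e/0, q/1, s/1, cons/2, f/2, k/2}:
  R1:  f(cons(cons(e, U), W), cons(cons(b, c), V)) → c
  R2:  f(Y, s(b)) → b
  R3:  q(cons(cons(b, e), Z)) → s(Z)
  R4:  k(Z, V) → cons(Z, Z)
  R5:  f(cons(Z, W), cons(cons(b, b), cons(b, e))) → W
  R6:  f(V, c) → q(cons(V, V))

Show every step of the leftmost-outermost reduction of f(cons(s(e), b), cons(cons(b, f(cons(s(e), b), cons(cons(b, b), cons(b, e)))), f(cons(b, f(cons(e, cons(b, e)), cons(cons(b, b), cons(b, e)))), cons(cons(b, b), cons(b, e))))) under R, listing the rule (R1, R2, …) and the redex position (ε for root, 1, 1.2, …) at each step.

b

1. f(cons(s(e), b), cons(cons(b, f(cons(s(e), b), cons(cons(b, b), cons(b, e)))), f(cons(b, f(cons(e, cons(b, e)), cons(cons(b, b), cons(b, e)))), cons(cons(b, b), cons(b, e)))))  →  f(cons(s(e), b), cons(cons(b, b), f(cons(b, f(cons(e, cons(b, e)), cons(cons(b, b), cons(b, e)))), cons(cons(b, b), cons(b, e)))))   [R5 at 2.1.2]
2. f(cons(s(e), b), cons(cons(b, b), f(cons(b, f(cons(e, cons(b, e)), cons(cons(b, b), cons(b, e)))), cons(cons(b, b), cons(b, e)))))  →  f(cons(s(e), b), cons(cons(b, b), f(cons(e, cons(b, e)), cons(cons(b, b), cons(b, e)))))   [R5 at 2.2]
3. f(cons(s(e), b), cons(cons(b, b), f(cons(e, cons(b, e)), cons(cons(b, b), cons(b, e)))))  →  f(cons(s(e), b), cons(cons(b, b), cons(b, e)))   [R5 at 2.2]
4. f(cons(s(e), b), cons(cons(b, b), cons(b, e)))  →  b   [R5 at ε]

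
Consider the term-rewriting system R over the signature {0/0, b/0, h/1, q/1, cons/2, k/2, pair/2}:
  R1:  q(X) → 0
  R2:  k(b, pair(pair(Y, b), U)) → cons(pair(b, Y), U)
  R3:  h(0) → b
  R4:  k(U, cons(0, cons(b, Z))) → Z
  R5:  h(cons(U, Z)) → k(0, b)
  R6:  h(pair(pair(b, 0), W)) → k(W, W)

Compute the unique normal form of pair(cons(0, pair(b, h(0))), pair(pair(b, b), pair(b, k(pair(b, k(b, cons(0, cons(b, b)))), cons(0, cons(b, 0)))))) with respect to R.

pair(cons(0, pair(b, b)), pair(pair(b, b), pair(b, 0)))

1. pair(cons(0, pair(b, h(0))), pair(pair(b, b), pair(b, k(pair(b, k(b, cons(0, cons(b, b)))), cons(0, cons(b, 0))))))  →  pair(cons(0, pair(b, b)), pair(pair(b, b), pair(b, k(pair(b, k(b, cons(0, cons(b, b)))), cons(0, cons(b, 0))))))   [R3 at 1.2.2]
2. pair(cons(0, pair(b, b)), pair(pair(b, b), pair(b, k(pair(b, k(b, cons(0, cons(b, b)))), cons(0, cons(b, 0))))))  →  pair(cons(0, pair(b, b)), pair(pair(b, b), pair(b, 0)))   [R4 at 2.2.2]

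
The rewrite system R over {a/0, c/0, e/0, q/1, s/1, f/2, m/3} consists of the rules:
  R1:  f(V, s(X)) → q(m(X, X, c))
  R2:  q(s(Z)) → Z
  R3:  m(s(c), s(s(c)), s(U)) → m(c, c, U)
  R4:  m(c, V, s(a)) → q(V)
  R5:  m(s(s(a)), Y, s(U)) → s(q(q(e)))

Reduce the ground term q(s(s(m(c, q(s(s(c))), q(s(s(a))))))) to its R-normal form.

1. q(s(s(m(c, q(s(s(c))), q(s(s(a)))))))  →  s(m(c, q(s(s(c))), q(s(s(a)))))   [R2 at ε]
2. s(m(c, q(s(s(c))), q(s(s(a)))))  →  s(m(c, s(c), q(s(s(a)))))   [R2 at 1.2]
3. s(m(c, s(c), q(s(s(a)))))  →  s(m(c, s(c), s(a)))   [R2 at 1.3]
4. s(m(c, s(c), s(a)))  →  s(q(s(c)))   [R4 at 1]
5. s(q(s(c)))  →  s(c)   [R2 at 1]

s(c)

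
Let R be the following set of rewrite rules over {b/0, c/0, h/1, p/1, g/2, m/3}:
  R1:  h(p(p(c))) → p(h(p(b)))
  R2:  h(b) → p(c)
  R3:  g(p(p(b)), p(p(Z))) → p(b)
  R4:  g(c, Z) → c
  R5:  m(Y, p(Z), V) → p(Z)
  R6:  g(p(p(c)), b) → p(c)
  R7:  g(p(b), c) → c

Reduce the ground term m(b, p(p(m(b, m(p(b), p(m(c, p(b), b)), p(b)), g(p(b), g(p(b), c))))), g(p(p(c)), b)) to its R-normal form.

p(p(p(p(b))))

1. m(b, p(p(m(b, m(p(b), p(m(c, p(b), b)), p(b)), g(p(b), g(p(b), c))))), g(p(p(c)), b))  →  p(p(m(b, m(p(b), p(m(c, p(b), b)), p(b)), g(p(b), g(p(b), c)))))   [R5 at ε]
2. p(p(m(b, m(p(b), p(m(c, p(b), b)), p(b)), g(p(b), g(p(b), c)))))  →  p(p(m(b, p(m(c, p(b), b)), g(p(b), g(p(b), c)))))   [R5 at 1.1.2]
3. p(p(m(b, p(m(c, p(b), b)), g(p(b), g(p(b), c)))))  →  p(p(p(m(c, p(b), b))))   [R5 at 1.1]
4. p(p(p(m(c, p(b), b))))  →  p(p(p(p(b))))   [R5 at 1.1.1]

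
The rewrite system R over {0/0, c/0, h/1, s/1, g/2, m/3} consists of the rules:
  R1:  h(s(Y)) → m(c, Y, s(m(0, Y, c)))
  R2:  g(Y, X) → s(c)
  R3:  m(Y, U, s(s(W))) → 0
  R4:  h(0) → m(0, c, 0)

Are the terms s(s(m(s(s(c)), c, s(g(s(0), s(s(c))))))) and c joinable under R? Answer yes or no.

no — NF(t₁) = s(s(0)), NF(t₂) = c

Reduce t₁ = s(s(m(s(s(c)), c, s(g(s(0), s(s(c))))))):
1. s(s(m(s(s(c)), c, s(g(s(0), s(s(c)))))))  →  s(s(m(s(s(c)), c, s(s(c)))))   [R2 at 1.1.3.1]
2. s(s(m(s(s(c)), c, s(s(c)))))  →  s(s(0))   [R3 at 1.1]

Reduce t₂ = c:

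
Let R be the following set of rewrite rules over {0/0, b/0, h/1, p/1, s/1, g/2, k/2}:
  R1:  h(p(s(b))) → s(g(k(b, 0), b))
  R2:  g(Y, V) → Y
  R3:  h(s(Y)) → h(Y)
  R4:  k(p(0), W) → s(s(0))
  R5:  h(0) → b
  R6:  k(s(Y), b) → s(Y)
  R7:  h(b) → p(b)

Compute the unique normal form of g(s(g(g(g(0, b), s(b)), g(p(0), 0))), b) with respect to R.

s(0)

1. g(s(g(g(g(0, b), s(b)), g(p(0), 0))), b)  →  s(g(g(g(0, b), s(b)), g(p(0), 0)))   [R2 at ε]
2. s(g(g(g(0, b), s(b)), g(p(0), 0)))  →  s(g(g(0, b), s(b)))   [R2 at 1]
3. s(g(g(0, b), s(b)))  →  s(g(0, b))   [R2 at 1]
4. s(g(0, b))  →  s(0)   [R2 at 1]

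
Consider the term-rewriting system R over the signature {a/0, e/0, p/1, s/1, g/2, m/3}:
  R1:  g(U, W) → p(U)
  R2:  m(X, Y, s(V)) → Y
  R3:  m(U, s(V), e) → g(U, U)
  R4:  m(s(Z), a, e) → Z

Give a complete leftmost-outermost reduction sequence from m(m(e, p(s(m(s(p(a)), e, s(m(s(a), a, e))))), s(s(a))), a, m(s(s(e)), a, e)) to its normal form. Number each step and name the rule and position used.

a

1. m(m(e, p(s(m(s(p(a)), e, s(m(s(a), a, e))))), s(s(a))), a, m(s(s(e)), a, e))  →  m(p(s(m(s(p(a)), e, s(m(s(a), a, e))))), a, m(s(s(e)), a, e))   [R2 at 1]
2. m(p(s(m(s(p(a)), e, s(m(s(a), a, e))))), a, m(s(s(e)), a, e))  →  m(p(s(e)), a, m(s(s(e)), a, e))   [R2 at 1.1.1]
3. m(p(s(e)), a, m(s(s(e)), a, e))  →  m(p(s(e)), a, s(e))   [R4 at 3]
4. m(p(s(e)), a, s(e))  →  a   [R2 at ε]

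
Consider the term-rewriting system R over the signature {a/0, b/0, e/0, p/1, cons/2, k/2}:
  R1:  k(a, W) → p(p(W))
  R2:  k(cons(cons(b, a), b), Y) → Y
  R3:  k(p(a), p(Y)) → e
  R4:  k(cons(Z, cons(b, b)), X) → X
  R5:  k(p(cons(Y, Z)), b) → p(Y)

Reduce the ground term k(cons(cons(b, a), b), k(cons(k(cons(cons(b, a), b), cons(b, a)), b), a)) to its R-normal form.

1. k(cons(cons(b, a), b), k(cons(k(cons(cons(b, a), b), cons(b, a)), b), a))  →  k(cons(k(cons(cons(b, a), b), cons(b, a)), b), a)   [R2 at ε]
2. k(cons(k(cons(cons(b, a), b), cons(b, a)), b), a)  →  k(cons(cons(b, a), b), a)   [R2 at 1.1]
3. k(cons(cons(b, a), b), a)  →  a   [R2 at ε]

a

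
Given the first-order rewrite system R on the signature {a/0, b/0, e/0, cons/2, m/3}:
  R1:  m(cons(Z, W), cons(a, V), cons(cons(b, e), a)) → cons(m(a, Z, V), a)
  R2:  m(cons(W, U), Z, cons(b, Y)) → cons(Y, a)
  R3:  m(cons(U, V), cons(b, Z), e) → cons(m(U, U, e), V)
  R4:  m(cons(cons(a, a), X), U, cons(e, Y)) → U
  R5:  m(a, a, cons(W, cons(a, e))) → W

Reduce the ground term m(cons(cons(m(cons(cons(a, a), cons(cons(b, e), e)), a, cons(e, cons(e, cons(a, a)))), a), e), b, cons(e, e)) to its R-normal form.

1. m(cons(cons(m(cons(cons(a, a), cons(cons(b, e), e)), a, cons(e, cons(e, cons(a, a)))), a), e), b, cons(e, e))  →  m(cons(cons(a, a), e), b, cons(e, e))   [R4 at 1.1.1]
2. m(cons(cons(a, a), e), b, cons(e, e))  →  b   [R4 at ε]

b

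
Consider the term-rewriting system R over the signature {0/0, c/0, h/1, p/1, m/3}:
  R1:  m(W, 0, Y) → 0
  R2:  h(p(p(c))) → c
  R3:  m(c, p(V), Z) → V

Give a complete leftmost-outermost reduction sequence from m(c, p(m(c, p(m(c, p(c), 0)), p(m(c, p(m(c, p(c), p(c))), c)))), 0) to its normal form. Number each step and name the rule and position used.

c

1. m(c, p(m(c, p(m(c, p(c), 0)), p(m(c, p(m(c, p(c), p(c))), c)))), 0)  →  m(c, p(m(c, p(c), 0)), p(m(c, p(m(c, p(c), p(c))), c)))   [R3 at ε]
2. m(c, p(m(c, p(c), 0)), p(m(c, p(m(c, p(c), p(c))), c)))  →  m(c, p(c), 0)   [R3 at ε]
3. m(c, p(c), 0)  →  c   [R3 at ε]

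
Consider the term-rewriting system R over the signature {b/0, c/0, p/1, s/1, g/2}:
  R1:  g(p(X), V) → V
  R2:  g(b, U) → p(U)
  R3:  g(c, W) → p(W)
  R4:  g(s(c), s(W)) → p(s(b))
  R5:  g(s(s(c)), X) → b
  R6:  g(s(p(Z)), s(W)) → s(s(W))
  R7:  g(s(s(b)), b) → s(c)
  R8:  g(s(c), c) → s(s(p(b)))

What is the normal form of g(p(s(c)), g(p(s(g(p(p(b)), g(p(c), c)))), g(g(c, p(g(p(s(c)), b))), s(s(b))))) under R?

1. g(p(s(c)), g(p(s(g(p(p(b)), g(p(c), c)))), g(g(c, p(g(p(s(c)), b))), s(s(b)))))  →  g(p(s(g(p(p(b)), g(p(c), c)))), g(g(c, p(g(p(s(c)), b))), s(s(b))))   [R1 at ε]
2. g(p(s(g(p(p(b)), g(p(c), c)))), g(g(c, p(g(p(s(c)), b))), s(s(b))))  →  g(g(c, p(g(p(s(c)), b))), s(s(b)))   [R1 at ε]
3. g(g(c, p(g(p(s(c)), b))), s(s(b)))  →  g(p(p(g(p(s(c)), b))), s(s(b)))   [R3 at 1]
4. g(p(p(g(p(s(c)), b))), s(s(b)))  →  s(s(b))   [R1 at ε]

s(s(b))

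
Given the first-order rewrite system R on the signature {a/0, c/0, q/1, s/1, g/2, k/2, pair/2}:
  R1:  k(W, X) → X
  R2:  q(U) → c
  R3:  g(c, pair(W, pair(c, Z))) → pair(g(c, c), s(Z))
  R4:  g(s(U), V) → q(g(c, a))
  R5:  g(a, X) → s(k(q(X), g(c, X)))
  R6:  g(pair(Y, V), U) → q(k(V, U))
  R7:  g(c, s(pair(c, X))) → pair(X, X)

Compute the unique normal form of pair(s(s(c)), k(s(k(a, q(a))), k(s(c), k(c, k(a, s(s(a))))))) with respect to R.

pair(s(s(c)), s(s(a)))

1. pair(s(s(c)), k(s(k(a, q(a))), k(s(c), k(c, k(a, s(s(a)))))))  →  pair(s(s(c)), k(s(c), k(c, k(a, s(s(a))))))   [R1 at 2]
2. pair(s(s(c)), k(s(c), k(c, k(a, s(s(a))))))  →  pair(s(s(c)), k(c, k(a, s(s(a)))))   [R1 at 2]
3. pair(s(s(c)), k(c, k(a, s(s(a)))))  →  pair(s(s(c)), k(a, s(s(a))))   [R1 at 2]
4. pair(s(s(c)), k(a, s(s(a))))  →  pair(s(s(c)), s(s(a)))   [R1 at 2]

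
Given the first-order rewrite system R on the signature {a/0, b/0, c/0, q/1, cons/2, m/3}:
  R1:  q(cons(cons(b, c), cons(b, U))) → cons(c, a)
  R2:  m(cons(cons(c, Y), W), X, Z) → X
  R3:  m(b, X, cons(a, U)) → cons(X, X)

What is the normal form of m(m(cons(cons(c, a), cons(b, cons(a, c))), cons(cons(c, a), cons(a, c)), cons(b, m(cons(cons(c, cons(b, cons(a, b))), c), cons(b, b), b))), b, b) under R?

1. m(m(cons(cons(c, a), cons(b, cons(a, c))), cons(cons(c, a), cons(a, c)), cons(b, m(cons(cons(c, cons(b, cons(a, b))), c), cons(b, b), b))), b, b)  →  m(cons(cons(c, a), cons(a, c)), b, b)   [R2 at 1]
2. m(cons(cons(c, a), cons(a, c)), b, b)  →  b   [R2 at ε]

b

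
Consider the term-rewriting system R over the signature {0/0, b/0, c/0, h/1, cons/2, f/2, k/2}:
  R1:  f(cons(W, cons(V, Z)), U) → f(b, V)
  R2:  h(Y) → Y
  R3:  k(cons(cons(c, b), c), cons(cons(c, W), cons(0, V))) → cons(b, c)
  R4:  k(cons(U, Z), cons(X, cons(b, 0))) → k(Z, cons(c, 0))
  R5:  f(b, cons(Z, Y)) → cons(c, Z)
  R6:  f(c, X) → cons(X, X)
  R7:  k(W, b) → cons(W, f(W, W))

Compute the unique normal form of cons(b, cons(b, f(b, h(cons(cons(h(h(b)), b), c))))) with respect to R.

cons(b, cons(b, cons(c, cons(b, b))))

1. cons(b, cons(b, f(b, h(cons(cons(h(h(b)), b), c)))))  →  cons(b, cons(b, f(b, cons(cons(h(h(b)), b), c))))   [R2 at 2.2.2]
2. cons(b, cons(b, f(b, cons(cons(h(h(b)), b), c))))  →  cons(b, cons(b, cons(c, cons(h(h(b)), b))))   [R5 at 2.2]
3. cons(b, cons(b, cons(c, cons(h(h(b)), b))))  →  cons(b, cons(b, cons(c, cons(h(b), b))))   [R2 at 2.2.2.1]
4. cons(b, cons(b, cons(c, cons(h(b), b))))  →  cons(b, cons(b, cons(c, cons(b, b))))   [R2 at 2.2.2.1]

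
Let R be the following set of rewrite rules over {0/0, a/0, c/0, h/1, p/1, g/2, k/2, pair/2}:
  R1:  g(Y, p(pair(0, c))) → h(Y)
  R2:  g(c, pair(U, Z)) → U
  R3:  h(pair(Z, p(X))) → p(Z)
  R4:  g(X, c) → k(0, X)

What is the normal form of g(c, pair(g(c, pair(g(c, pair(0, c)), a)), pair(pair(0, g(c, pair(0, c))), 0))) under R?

1. g(c, pair(g(c, pair(g(c, pair(0, c)), a)), pair(pair(0, g(c, pair(0, c))), 0)))  →  g(c, pair(g(c, pair(0, c)), a))   [R2 at ε]
2. g(c, pair(g(c, pair(0, c)), a))  →  g(c, pair(0, c))   [R2 at ε]
3. g(c, pair(0, c))  →  0   [R2 at ε]

0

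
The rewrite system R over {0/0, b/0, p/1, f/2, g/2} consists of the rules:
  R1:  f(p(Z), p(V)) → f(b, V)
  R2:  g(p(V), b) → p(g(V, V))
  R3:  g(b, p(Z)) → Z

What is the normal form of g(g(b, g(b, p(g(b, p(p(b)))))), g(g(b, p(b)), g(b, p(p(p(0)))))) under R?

0

1. g(g(b, g(b, p(g(b, p(p(b)))))), g(g(b, p(b)), g(b, p(p(p(0))))))  →  g(g(b, g(b, p(p(b)))), g(g(b, p(b)), g(b, p(p(p(0))))))   [R3 at 1.2]
2. g(g(b, g(b, p(p(b)))), g(g(b, p(b)), g(b, p(p(p(0))))))  →  g(g(b, p(b)), g(g(b, p(b)), g(b, p(p(p(0))))))   [R3 at 1.2]
3. g(g(b, p(b)), g(g(b, p(b)), g(b, p(p(p(0))))))  →  g(b, g(g(b, p(b)), g(b, p(p(p(0))))))   [R3 at 1]
4. g(b, g(g(b, p(b)), g(b, p(p(p(0))))))  →  g(b, g(b, g(b, p(p(p(0))))))   [R3 at 2.1]
5. g(b, g(b, g(b, p(p(p(0))))))  →  g(b, g(b, p(p(0))))   [R3 at 2.2]
6. g(b, g(b, p(p(0))))  →  g(b, p(0))   [R3 at 2]
7. g(b, p(0))  →  0   [R3 at ε]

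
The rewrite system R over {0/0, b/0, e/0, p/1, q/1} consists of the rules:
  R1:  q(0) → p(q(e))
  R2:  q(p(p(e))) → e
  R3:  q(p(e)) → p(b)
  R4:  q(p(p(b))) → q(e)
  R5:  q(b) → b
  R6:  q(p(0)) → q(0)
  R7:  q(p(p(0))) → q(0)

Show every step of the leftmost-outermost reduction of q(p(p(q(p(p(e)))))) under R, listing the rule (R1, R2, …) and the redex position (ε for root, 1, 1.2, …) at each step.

e

1. q(p(p(q(p(p(e))))))  →  q(p(p(e)))   [R2 at 1.1.1]
2. q(p(p(e)))  →  e   [R2 at ε]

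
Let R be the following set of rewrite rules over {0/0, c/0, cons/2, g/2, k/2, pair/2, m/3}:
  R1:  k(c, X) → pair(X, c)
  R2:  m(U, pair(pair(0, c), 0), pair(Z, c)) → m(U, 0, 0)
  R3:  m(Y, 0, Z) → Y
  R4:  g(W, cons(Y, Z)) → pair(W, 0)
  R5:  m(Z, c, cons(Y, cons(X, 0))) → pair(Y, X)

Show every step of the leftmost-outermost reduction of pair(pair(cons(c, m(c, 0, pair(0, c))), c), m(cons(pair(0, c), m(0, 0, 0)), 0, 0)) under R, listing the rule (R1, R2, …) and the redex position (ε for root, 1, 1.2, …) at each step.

1. pair(pair(cons(c, m(c, 0, pair(0, c))), c), m(cons(pair(0, c), m(0, 0, 0)), 0, 0))  →  pair(pair(cons(c, c), c), m(cons(pair(0, c), m(0, 0, 0)), 0, 0))   [R3 at 1.1.2]
2. pair(pair(cons(c, c), c), m(cons(pair(0, c), m(0, 0, 0)), 0, 0))  →  pair(pair(cons(c, c), c), cons(pair(0, c), m(0, 0, 0)))   [R3 at 2]
3. pair(pair(cons(c, c), c), cons(pair(0, c), m(0, 0, 0)))  →  pair(pair(cons(c, c), c), cons(pair(0, c), 0))   [R3 at 2.2]

pair(pair(cons(c, c), c), cons(pair(0, c), 0))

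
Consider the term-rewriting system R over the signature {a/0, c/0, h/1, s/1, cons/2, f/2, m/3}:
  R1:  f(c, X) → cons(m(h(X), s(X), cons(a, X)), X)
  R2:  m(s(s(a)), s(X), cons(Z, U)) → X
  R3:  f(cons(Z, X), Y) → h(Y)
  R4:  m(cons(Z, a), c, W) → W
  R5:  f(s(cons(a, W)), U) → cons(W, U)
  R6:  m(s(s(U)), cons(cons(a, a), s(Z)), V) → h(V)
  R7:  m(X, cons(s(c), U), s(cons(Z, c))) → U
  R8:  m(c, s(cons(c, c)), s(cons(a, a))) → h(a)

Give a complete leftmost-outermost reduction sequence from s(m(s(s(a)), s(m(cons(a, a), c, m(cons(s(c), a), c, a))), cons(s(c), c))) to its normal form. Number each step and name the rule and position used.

1. s(m(s(s(a)), s(m(cons(a, a), c, m(cons(s(c), a), c, a))), cons(s(c), c)))  →  s(m(cons(a, a), c, m(cons(s(c), a), c, a)))   [R2 at 1]
2. s(m(cons(a, a), c, m(cons(s(c), a), c, a)))  →  s(m(cons(s(c), a), c, a))   [R4 at 1]
3. s(m(cons(s(c), a), c, a))  →  s(a)   [R4 at 1]

s(a)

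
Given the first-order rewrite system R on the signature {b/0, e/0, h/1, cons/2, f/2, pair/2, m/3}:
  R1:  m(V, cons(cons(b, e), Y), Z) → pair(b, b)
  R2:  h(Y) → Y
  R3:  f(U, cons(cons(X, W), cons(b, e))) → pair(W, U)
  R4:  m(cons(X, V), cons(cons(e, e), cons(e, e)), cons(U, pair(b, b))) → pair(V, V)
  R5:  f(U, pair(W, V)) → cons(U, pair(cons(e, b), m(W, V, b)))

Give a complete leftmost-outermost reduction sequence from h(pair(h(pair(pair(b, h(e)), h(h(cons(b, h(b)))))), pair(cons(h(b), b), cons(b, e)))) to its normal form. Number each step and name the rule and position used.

1. h(pair(h(pair(pair(b, h(e)), h(h(cons(b, h(b)))))), pair(cons(h(b), b), cons(b, e))))  →  pair(h(pair(pair(b, h(e)), h(h(cons(b, h(b)))))), pair(cons(h(b), b), cons(b, e)))   [R2 at ε]
2. pair(h(pair(pair(b, h(e)), h(h(cons(b, h(b)))))), pair(cons(h(b), b), cons(b, e)))  →  pair(pair(pair(b, h(e)), h(h(cons(b, h(b))))), pair(cons(h(b), b), cons(b, e)))   [R2 at 1]
3. pair(pair(pair(b, h(e)), h(h(cons(b, h(b))))), pair(cons(h(b), b), cons(b, e)))  →  pair(pair(pair(b, e), h(h(cons(b, h(b))))), pair(cons(h(b), b), cons(b, e)))   [R2 at 1.1.2]
4. pair(pair(pair(b, e), h(h(cons(b, h(b))))), pair(cons(h(b), b), cons(b, e)))  →  pair(pair(pair(b, e), h(cons(b, h(b)))), pair(cons(h(b), b), cons(b, e)))   [R2 at 1.2]
5. pair(pair(pair(b, e), h(cons(b, h(b)))), pair(cons(h(b), b), cons(b, e)))  →  pair(pair(pair(b, e), cons(b, h(b))), pair(cons(h(b), b), cons(b, e)))   [R2 at 1.2]
6. pair(pair(pair(b, e), cons(b, h(b))), pair(cons(h(b), b), cons(b, e)))  →  pair(pair(pair(b, e), cons(b, b)), pair(cons(h(b), b), cons(b, e)))   [R2 at 1.2.2]
7. pair(pair(pair(b, e), cons(b, b)), pair(cons(h(b), b), cons(b, e)))  →  pair(pair(pair(b, e), cons(b, b)), pair(cons(b, b), cons(b, e)))   [R2 at 2.1.1]

pair(pair(pair(b, e), cons(b, b)), pair(cons(b, b), cons(b, e)))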